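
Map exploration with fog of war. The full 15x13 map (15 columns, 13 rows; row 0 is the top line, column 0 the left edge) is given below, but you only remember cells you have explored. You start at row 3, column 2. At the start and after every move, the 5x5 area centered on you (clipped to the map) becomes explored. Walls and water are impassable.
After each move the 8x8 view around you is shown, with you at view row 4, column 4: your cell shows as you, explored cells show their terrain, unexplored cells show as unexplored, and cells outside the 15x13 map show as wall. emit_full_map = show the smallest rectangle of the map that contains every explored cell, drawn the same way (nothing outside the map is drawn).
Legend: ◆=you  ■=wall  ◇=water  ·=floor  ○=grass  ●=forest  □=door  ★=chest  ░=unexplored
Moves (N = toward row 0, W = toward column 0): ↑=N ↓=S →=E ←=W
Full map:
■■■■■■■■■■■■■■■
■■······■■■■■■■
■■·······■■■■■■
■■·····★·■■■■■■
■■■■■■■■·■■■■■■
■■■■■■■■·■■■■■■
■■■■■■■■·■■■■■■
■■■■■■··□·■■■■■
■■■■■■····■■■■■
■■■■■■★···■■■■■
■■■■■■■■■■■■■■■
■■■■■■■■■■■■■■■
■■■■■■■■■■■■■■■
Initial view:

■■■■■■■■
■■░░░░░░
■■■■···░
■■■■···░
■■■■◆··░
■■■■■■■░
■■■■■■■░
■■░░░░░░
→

■■■■■■■■
■░░░░░░░
■■■····░
■■■····░
■■■·◆··░
■■■■■■■░
■■■■■■■░
■░░░░░░░

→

■■■■■■■■
░░░░░░░░
■■·····░
■■·····░
■■··◆··░
■■■■■■■░
■■■■■■■░
░░░░░░░░

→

■■■■■■■■
░░░░░░░░
■······░
■······░
■···◆·★░
■■■■■■■░
■■■■■■■░
░░░░░░░░

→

■■■■■■■■
░░░░░░░░
······■░
·······░
····◆★·░
■■■■■■·░
■■■■■■·░
░░░░░░░░

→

■■■■■■■■
░░░░░░░░
·····■■░
······■░
····◆·■░
■■■■■·■░
■■■■■·■░
░░░░░░░░

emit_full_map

■■······■■
■■·······■
■■·····◆·■
■■■■■■■■·■
■■■■■■■■·■

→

■■■■■■■■
░░░░░░░░
····■■■░
·····■■░
···★◆■■░
■■■■·■■░
■■■■·■■░
░░░░░░░░

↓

░░░░░░░░
····■■■░
·····■■░
···★·■■░
■■■■◆■■░
■■■■·■■░
░░■■·■■░
░░░░░░░░

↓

····■■■░
·····■■░
···★·■■░
■■■■·■■░
■■■■◆■■░
░░■■·■■░
░░··□·■░
░░░░░░░░

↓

·····■■░
···★·■■░
■■■■·■■░
■■■■·■■░
░░■■◆■■░
░░··□·■░
░░····■░
░░░░░░░░

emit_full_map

■■······■■■
■■·······■■
■■·····★·■■
■■■■■■■■·■■
■■■■■■■■·■■
░░░░░░■■◆■■
░░░░░░··□·■
░░░░░░····■


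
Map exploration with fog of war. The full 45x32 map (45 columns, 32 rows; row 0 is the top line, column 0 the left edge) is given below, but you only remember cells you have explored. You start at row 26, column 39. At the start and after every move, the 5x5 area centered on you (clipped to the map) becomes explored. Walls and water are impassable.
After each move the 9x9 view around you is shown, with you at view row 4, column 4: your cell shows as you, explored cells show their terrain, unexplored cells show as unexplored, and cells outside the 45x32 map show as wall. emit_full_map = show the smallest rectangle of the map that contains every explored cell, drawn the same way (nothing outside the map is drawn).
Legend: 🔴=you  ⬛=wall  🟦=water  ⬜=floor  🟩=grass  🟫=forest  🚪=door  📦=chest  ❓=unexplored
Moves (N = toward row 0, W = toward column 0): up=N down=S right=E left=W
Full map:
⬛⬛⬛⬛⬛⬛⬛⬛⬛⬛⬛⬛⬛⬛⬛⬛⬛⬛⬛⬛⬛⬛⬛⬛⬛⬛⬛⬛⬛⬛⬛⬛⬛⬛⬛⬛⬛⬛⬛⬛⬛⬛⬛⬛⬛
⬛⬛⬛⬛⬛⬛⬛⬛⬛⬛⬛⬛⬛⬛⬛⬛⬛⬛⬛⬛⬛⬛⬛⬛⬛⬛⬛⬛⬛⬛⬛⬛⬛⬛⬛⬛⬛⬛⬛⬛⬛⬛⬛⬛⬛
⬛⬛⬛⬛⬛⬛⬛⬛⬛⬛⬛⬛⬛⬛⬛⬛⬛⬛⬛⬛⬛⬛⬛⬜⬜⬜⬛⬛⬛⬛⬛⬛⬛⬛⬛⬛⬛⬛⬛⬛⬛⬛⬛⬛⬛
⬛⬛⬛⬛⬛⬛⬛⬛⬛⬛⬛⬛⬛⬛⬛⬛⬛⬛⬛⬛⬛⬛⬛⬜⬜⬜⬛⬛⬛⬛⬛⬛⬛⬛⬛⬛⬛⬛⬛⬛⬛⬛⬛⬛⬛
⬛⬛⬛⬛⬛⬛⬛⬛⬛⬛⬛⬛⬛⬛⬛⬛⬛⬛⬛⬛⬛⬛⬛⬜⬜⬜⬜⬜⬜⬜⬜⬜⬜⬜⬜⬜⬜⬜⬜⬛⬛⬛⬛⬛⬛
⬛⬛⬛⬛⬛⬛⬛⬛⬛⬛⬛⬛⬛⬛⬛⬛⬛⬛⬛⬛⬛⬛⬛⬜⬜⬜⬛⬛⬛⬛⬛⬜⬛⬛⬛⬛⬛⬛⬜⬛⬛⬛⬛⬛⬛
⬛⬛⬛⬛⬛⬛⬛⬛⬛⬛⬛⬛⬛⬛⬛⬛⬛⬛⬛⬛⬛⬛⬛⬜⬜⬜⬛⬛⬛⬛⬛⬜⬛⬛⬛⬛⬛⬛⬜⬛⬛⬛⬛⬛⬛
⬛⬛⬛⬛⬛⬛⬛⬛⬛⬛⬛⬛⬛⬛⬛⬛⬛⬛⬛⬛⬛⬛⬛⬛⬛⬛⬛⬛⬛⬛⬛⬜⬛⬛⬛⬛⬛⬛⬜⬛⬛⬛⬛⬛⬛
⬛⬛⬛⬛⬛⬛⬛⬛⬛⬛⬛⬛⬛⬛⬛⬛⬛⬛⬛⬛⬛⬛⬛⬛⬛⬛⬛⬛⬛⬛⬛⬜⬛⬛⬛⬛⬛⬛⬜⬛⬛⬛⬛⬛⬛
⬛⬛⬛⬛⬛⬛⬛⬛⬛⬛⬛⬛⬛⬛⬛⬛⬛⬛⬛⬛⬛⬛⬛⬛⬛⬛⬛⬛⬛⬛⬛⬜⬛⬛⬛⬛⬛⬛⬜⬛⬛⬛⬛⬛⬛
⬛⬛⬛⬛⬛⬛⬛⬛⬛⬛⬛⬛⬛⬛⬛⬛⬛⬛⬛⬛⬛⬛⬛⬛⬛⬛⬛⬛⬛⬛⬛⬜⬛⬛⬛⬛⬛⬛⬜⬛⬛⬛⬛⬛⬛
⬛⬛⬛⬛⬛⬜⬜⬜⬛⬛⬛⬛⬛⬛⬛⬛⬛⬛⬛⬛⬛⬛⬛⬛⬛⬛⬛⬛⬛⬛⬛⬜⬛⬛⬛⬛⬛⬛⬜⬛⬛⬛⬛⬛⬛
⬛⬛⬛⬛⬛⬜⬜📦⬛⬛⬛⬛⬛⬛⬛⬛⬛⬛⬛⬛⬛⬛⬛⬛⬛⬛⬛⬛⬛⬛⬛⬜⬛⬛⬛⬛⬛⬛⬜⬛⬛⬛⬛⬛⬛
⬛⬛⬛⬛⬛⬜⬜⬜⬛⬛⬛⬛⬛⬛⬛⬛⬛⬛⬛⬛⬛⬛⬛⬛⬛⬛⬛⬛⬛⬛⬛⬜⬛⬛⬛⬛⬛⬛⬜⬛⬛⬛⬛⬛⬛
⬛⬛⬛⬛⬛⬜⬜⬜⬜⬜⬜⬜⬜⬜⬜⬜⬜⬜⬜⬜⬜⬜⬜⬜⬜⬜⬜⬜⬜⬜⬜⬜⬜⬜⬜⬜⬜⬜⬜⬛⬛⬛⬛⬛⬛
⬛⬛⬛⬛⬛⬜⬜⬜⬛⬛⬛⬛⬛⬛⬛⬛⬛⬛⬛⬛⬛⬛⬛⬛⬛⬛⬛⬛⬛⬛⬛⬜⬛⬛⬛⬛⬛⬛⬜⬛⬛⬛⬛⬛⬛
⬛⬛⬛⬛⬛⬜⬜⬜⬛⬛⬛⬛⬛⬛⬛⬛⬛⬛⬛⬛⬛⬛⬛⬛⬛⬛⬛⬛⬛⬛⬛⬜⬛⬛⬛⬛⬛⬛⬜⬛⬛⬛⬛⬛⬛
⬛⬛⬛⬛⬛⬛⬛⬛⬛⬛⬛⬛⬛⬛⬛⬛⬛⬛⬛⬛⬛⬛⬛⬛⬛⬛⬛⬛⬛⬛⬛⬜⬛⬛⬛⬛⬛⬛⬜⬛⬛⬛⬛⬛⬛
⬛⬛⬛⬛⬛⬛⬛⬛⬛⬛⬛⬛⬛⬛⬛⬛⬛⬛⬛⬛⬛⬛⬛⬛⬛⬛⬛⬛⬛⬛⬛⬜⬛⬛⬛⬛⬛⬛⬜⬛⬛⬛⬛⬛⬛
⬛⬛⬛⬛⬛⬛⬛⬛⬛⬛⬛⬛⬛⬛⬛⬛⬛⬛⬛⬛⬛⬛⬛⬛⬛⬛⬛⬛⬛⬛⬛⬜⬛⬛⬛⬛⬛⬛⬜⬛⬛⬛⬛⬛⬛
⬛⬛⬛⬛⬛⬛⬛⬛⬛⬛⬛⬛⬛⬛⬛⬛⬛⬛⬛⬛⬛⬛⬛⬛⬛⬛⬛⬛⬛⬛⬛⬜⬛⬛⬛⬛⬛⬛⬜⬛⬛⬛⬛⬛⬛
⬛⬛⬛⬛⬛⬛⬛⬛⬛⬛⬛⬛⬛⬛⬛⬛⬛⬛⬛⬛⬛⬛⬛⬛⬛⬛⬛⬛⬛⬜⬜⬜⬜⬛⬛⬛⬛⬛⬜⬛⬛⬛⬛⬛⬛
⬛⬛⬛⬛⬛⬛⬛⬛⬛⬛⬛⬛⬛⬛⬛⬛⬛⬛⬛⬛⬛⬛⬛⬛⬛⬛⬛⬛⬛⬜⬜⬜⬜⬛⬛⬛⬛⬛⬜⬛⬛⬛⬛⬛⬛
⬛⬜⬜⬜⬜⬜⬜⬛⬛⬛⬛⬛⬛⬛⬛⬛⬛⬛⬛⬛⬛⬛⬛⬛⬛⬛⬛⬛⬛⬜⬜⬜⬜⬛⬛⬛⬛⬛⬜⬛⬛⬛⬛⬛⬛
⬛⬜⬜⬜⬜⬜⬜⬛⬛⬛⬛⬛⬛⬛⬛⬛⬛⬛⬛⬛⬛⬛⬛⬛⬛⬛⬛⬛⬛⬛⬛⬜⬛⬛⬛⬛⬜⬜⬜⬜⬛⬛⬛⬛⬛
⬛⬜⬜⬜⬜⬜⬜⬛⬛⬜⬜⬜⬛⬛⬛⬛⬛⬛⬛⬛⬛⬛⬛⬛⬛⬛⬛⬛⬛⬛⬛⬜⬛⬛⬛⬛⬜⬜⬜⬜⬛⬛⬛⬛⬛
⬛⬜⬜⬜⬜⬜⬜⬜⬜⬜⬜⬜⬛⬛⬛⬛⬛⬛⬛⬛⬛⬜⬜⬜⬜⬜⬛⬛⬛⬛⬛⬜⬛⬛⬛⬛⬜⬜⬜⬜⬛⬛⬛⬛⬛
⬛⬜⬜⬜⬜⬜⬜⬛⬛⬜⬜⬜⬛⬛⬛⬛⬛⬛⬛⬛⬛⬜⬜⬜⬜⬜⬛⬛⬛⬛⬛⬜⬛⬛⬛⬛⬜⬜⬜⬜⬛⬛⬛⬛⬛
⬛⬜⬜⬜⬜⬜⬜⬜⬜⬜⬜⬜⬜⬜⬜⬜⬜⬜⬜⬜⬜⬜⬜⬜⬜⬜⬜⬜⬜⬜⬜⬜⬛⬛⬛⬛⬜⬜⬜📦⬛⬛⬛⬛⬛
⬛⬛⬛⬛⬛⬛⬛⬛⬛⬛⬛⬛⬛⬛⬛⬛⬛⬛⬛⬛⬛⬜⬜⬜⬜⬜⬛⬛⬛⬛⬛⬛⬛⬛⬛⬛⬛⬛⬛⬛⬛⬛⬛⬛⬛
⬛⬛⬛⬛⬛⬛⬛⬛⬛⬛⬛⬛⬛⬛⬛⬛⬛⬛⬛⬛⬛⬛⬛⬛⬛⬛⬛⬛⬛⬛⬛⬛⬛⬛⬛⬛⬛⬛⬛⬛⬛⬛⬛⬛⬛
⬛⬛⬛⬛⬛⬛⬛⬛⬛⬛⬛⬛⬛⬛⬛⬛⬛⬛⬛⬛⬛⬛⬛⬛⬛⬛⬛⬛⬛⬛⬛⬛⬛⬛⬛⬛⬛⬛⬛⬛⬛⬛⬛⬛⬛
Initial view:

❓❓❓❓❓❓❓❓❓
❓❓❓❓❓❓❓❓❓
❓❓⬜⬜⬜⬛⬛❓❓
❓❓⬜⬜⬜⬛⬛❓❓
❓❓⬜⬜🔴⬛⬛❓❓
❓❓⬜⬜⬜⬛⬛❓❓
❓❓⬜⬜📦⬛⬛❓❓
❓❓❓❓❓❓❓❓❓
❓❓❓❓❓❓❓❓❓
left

❓❓❓❓❓❓❓❓❓
❓❓❓❓❓❓❓❓❓
❓❓⬜⬜⬜⬜⬛⬛❓
❓❓⬜⬜⬜⬜⬛⬛❓
❓❓⬜⬜🔴⬜⬛⬛❓
❓❓⬜⬜⬜⬜⬛⬛❓
❓❓⬜⬜⬜📦⬛⬛❓
❓❓❓❓❓❓❓❓❓
❓❓❓❓❓❓❓❓❓

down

❓❓❓❓❓❓❓❓❓
❓❓⬜⬜⬜⬜⬛⬛❓
❓❓⬜⬜⬜⬜⬛⬛❓
❓❓⬜⬜⬜⬜⬛⬛❓
❓❓⬜⬜🔴⬜⬛⬛❓
❓❓⬜⬜⬜📦⬛⬛❓
❓❓⬛⬛⬛⬛⬛❓❓
❓❓❓❓❓❓❓❓❓
❓❓❓❓❓❓❓❓❓

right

❓❓❓❓❓❓❓❓❓
❓⬜⬜⬜⬜⬛⬛❓❓
❓⬜⬜⬜⬜⬛⬛❓❓
❓⬜⬜⬜⬜⬛⬛❓❓
❓⬜⬜⬜🔴⬛⬛❓❓
❓⬜⬜⬜📦⬛⬛❓❓
❓⬛⬛⬛⬛⬛⬛❓❓
❓❓❓❓❓❓❓❓❓
❓❓❓❓❓❓❓❓❓

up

❓❓❓❓❓❓❓❓❓
❓❓❓❓❓❓❓❓❓
❓⬜⬜⬜⬜⬛⬛❓❓
❓⬜⬜⬜⬜⬛⬛❓❓
❓⬜⬜⬜🔴⬛⬛❓❓
❓⬜⬜⬜⬜⬛⬛❓❓
❓⬜⬜⬜📦⬛⬛❓❓
❓⬛⬛⬛⬛⬛⬛❓❓
❓❓❓❓❓❓❓❓❓

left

❓❓❓❓❓❓❓❓❓
❓❓❓❓❓❓❓❓❓
❓❓⬜⬜⬜⬜⬛⬛❓
❓❓⬜⬜⬜⬜⬛⬛❓
❓❓⬜⬜🔴⬜⬛⬛❓
❓❓⬜⬜⬜⬜⬛⬛❓
❓❓⬜⬜⬜📦⬛⬛❓
❓❓⬛⬛⬛⬛⬛⬛❓
❓❓❓❓❓❓❓❓❓

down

❓❓❓❓❓❓❓❓❓
❓❓⬜⬜⬜⬜⬛⬛❓
❓❓⬜⬜⬜⬜⬛⬛❓
❓❓⬜⬜⬜⬜⬛⬛❓
❓❓⬜⬜🔴⬜⬛⬛❓
❓❓⬜⬜⬜📦⬛⬛❓
❓❓⬛⬛⬛⬛⬛⬛❓
❓❓❓❓❓❓❓❓❓
❓❓❓❓❓❓❓❓❓

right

❓❓❓❓❓❓❓❓❓
❓⬜⬜⬜⬜⬛⬛❓❓
❓⬜⬜⬜⬜⬛⬛❓❓
❓⬜⬜⬜⬜⬛⬛❓❓
❓⬜⬜⬜🔴⬛⬛❓❓
❓⬜⬜⬜📦⬛⬛❓❓
❓⬛⬛⬛⬛⬛⬛❓❓
❓❓❓❓❓❓❓❓❓
❓❓❓❓❓❓❓❓❓

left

❓❓❓❓❓❓❓❓❓
❓❓⬜⬜⬜⬜⬛⬛❓
❓❓⬜⬜⬜⬜⬛⬛❓
❓❓⬜⬜⬜⬜⬛⬛❓
❓❓⬜⬜🔴⬜⬛⬛❓
❓❓⬜⬜⬜📦⬛⬛❓
❓❓⬛⬛⬛⬛⬛⬛❓
❓❓❓❓❓❓❓❓❓
❓❓❓❓❓❓❓❓❓

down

❓❓⬜⬜⬜⬜⬛⬛❓
❓❓⬜⬜⬜⬜⬛⬛❓
❓❓⬜⬜⬜⬜⬛⬛❓
❓❓⬜⬜⬜⬜⬛⬛❓
❓❓⬜⬜🔴📦⬛⬛❓
❓❓⬛⬛⬛⬛⬛⬛❓
❓❓⬛⬛⬛⬛⬛❓❓
❓❓❓❓❓❓❓❓❓
⬛⬛⬛⬛⬛⬛⬛⬛⬛

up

❓❓❓❓❓❓❓❓❓
❓❓⬜⬜⬜⬜⬛⬛❓
❓❓⬜⬜⬜⬜⬛⬛❓
❓❓⬜⬜⬜⬜⬛⬛❓
❓❓⬜⬜🔴⬜⬛⬛❓
❓❓⬜⬜⬜📦⬛⬛❓
❓❓⬛⬛⬛⬛⬛⬛❓
❓❓⬛⬛⬛⬛⬛❓❓
❓❓❓❓❓❓❓❓❓

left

❓❓❓❓❓❓❓❓❓
❓❓❓⬜⬜⬜⬜⬛⬛
❓❓⬛⬜⬜⬜⬜⬛⬛
❓❓⬛⬜⬜⬜⬜⬛⬛
❓❓⬛⬜🔴⬜⬜⬛⬛
❓❓⬛⬜⬜⬜📦⬛⬛
❓❓⬛⬛⬛⬛⬛⬛⬛
❓❓❓⬛⬛⬛⬛⬛❓
❓❓❓❓❓❓❓❓❓

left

❓❓❓❓❓❓❓❓❓
❓❓❓❓⬜⬜⬜⬜⬛
❓❓⬛⬛⬜⬜⬜⬜⬛
❓❓⬛⬛⬜⬜⬜⬜⬛
❓❓⬛⬛🔴⬜⬜⬜⬛
❓❓⬛⬛⬜⬜⬜📦⬛
❓❓⬛⬛⬛⬛⬛⬛⬛
❓❓❓❓⬛⬛⬛⬛⬛
❓❓❓❓❓❓❓❓❓

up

❓❓❓❓❓❓❓❓❓
❓❓❓❓❓❓❓❓❓
❓❓⬛⬛⬜⬜⬜⬜⬛
❓❓⬛⬛⬜⬜⬜⬜⬛
❓❓⬛⬛🔴⬜⬜⬜⬛
❓❓⬛⬛⬜⬜⬜⬜⬛
❓❓⬛⬛⬜⬜⬜📦⬛
❓❓⬛⬛⬛⬛⬛⬛⬛
❓❓❓❓⬛⬛⬛⬛⬛

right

❓❓❓❓❓❓❓❓❓
❓❓❓❓❓❓❓❓❓
❓⬛⬛⬜⬜⬜⬜⬛⬛
❓⬛⬛⬜⬜⬜⬜⬛⬛
❓⬛⬛⬜🔴⬜⬜⬛⬛
❓⬛⬛⬜⬜⬜⬜⬛⬛
❓⬛⬛⬜⬜⬜📦⬛⬛
❓⬛⬛⬛⬛⬛⬛⬛⬛
❓❓❓⬛⬛⬛⬛⬛❓

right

❓❓❓❓❓❓❓❓❓
❓❓❓❓❓❓❓❓❓
⬛⬛⬜⬜⬜⬜⬛⬛❓
⬛⬛⬜⬜⬜⬜⬛⬛❓
⬛⬛⬜⬜🔴⬜⬛⬛❓
⬛⬛⬜⬜⬜⬜⬛⬛❓
⬛⬛⬜⬜⬜📦⬛⬛❓
⬛⬛⬛⬛⬛⬛⬛⬛❓
❓❓⬛⬛⬛⬛⬛❓❓

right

❓❓❓❓❓❓❓❓❓
❓❓❓❓❓❓❓❓❓
⬛⬜⬜⬜⬜⬛⬛❓❓
⬛⬜⬜⬜⬜⬛⬛❓❓
⬛⬜⬜⬜🔴⬛⬛❓❓
⬛⬜⬜⬜⬜⬛⬛❓❓
⬛⬜⬜⬜📦⬛⬛❓❓
⬛⬛⬛⬛⬛⬛⬛❓❓
❓⬛⬛⬛⬛⬛❓❓❓

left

❓❓❓❓❓❓❓❓❓
❓❓❓❓❓❓❓❓❓
⬛⬛⬜⬜⬜⬜⬛⬛❓
⬛⬛⬜⬜⬜⬜⬛⬛❓
⬛⬛⬜⬜🔴⬜⬛⬛❓
⬛⬛⬜⬜⬜⬜⬛⬛❓
⬛⬛⬜⬜⬜📦⬛⬛❓
⬛⬛⬛⬛⬛⬛⬛⬛❓
❓❓⬛⬛⬛⬛⬛❓❓

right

❓❓❓❓❓❓❓❓❓
❓❓❓❓❓❓❓❓❓
⬛⬜⬜⬜⬜⬛⬛❓❓
⬛⬜⬜⬜⬜⬛⬛❓❓
⬛⬜⬜⬜🔴⬛⬛❓❓
⬛⬜⬜⬜⬜⬛⬛❓❓
⬛⬜⬜⬜📦⬛⬛❓❓
⬛⬛⬛⬛⬛⬛⬛❓❓
❓⬛⬛⬛⬛⬛❓❓❓

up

❓❓❓❓❓❓❓❓❓
❓❓❓❓❓❓❓❓❓
❓❓⬛⬜⬛⬛⬛❓❓
⬛⬜⬜⬜⬜⬛⬛❓❓
⬛⬜⬜⬜🔴⬛⬛❓❓
⬛⬜⬜⬜⬜⬛⬛❓❓
⬛⬜⬜⬜⬜⬛⬛❓❓
⬛⬜⬜⬜📦⬛⬛❓❓
⬛⬛⬛⬛⬛⬛⬛❓❓

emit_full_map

❓❓❓⬛⬜⬛⬛⬛
⬛⬛⬜⬜⬜⬜⬛⬛
⬛⬛⬜⬜⬜🔴⬛⬛
⬛⬛⬜⬜⬜⬜⬛⬛
⬛⬛⬜⬜⬜⬜⬛⬛
⬛⬛⬜⬜⬜📦⬛⬛
⬛⬛⬛⬛⬛⬛⬛⬛
❓❓⬛⬛⬛⬛⬛❓

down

❓❓❓❓❓❓❓❓❓
❓❓⬛⬜⬛⬛⬛❓❓
⬛⬜⬜⬜⬜⬛⬛❓❓
⬛⬜⬜⬜⬜⬛⬛❓❓
⬛⬜⬜⬜🔴⬛⬛❓❓
⬛⬜⬜⬜⬜⬛⬛❓❓
⬛⬜⬜⬜📦⬛⬛❓❓
⬛⬛⬛⬛⬛⬛⬛❓❓
❓⬛⬛⬛⬛⬛❓❓❓

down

❓❓⬛⬜⬛⬛⬛❓❓
⬛⬜⬜⬜⬜⬛⬛❓❓
⬛⬜⬜⬜⬜⬛⬛❓❓
⬛⬜⬜⬜⬜⬛⬛❓❓
⬛⬜⬜⬜🔴⬛⬛❓❓
⬛⬜⬜⬜📦⬛⬛❓❓
⬛⬛⬛⬛⬛⬛⬛❓❓
❓⬛⬛⬛⬛⬛❓❓❓
❓❓❓❓❓❓❓❓❓

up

❓❓❓❓❓❓❓❓❓
❓❓⬛⬜⬛⬛⬛❓❓
⬛⬜⬜⬜⬜⬛⬛❓❓
⬛⬜⬜⬜⬜⬛⬛❓❓
⬛⬜⬜⬜🔴⬛⬛❓❓
⬛⬜⬜⬜⬜⬛⬛❓❓
⬛⬜⬜⬜📦⬛⬛❓❓
⬛⬛⬛⬛⬛⬛⬛❓❓
❓⬛⬛⬛⬛⬛❓❓❓

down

❓❓⬛⬜⬛⬛⬛❓❓
⬛⬜⬜⬜⬜⬛⬛❓❓
⬛⬜⬜⬜⬜⬛⬛❓❓
⬛⬜⬜⬜⬜⬛⬛❓❓
⬛⬜⬜⬜🔴⬛⬛❓❓
⬛⬜⬜⬜📦⬛⬛❓❓
⬛⬛⬛⬛⬛⬛⬛❓❓
❓⬛⬛⬛⬛⬛❓❓❓
❓❓❓❓❓❓❓❓❓

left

❓❓❓⬛⬜⬛⬛⬛❓
⬛⬛⬜⬜⬜⬜⬛⬛❓
⬛⬛⬜⬜⬜⬜⬛⬛❓
⬛⬛⬜⬜⬜⬜⬛⬛❓
⬛⬛⬜⬜🔴⬜⬛⬛❓
⬛⬛⬜⬜⬜📦⬛⬛❓
⬛⬛⬛⬛⬛⬛⬛⬛❓
❓❓⬛⬛⬛⬛⬛❓❓
❓❓❓❓❓❓❓❓❓

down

⬛⬛⬜⬜⬜⬜⬛⬛❓
⬛⬛⬜⬜⬜⬜⬛⬛❓
⬛⬛⬜⬜⬜⬜⬛⬛❓
⬛⬛⬜⬜⬜⬜⬛⬛❓
⬛⬛⬜⬜🔴📦⬛⬛❓
⬛⬛⬛⬛⬛⬛⬛⬛❓
❓❓⬛⬛⬛⬛⬛❓❓
❓❓❓❓❓❓❓❓❓
⬛⬛⬛⬛⬛⬛⬛⬛⬛

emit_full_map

❓❓❓⬛⬜⬛⬛⬛
⬛⬛⬜⬜⬜⬜⬛⬛
⬛⬛⬜⬜⬜⬜⬛⬛
⬛⬛⬜⬜⬜⬜⬛⬛
⬛⬛⬜⬜⬜⬜⬛⬛
⬛⬛⬜⬜🔴📦⬛⬛
⬛⬛⬛⬛⬛⬛⬛⬛
❓❓⬛⬛⬛⬛⬛❓

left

❓⬛⬛⬜⬜⬜⬜⬛⬛
❓⬛⬛⬜⬜⬜⬜⬛⬛
❓⬛⬛⬜⬜⬜⬜⬛⬛
❓⬛⬛⬜⬜⬜⬜⬛⬛
❓⬛⬛⬜🔴⬜📦⬛⬛
❓⬛⬛⬛⬛⬛⬛⬛⬛
❓❓⬛⬛⬛⬛⬛⬛❓
❓❓❓❓❓❓❓❓❓
⬛⬛⬛⬛⬛⬛⬛⬛⬛

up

❓❓❓❓⬛⬜⬛⬛⬛
❓⬛⬛⬜⬜⬜⬜⬛⬛
❓⬛⬛⬜⬜⬜⬜⬛⬛
❓⬛⬛⬜⬜⬜⬜⬛⬛
❓⬛⬛⬜🔴⬜⬜⬛⬛
❓⬛⬛⬜⬜⬜📦⬛⬛
❓⬛⬛⬛⬛⬛⬛⬛⬛
❓❓⬛⬛⬛⬛⬛⬛❓
❓❓❓❓❓❓❓❓❓

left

❓❓❓❓❓⬛⬜⬛⬛
❓❓⬛⬛⬜⬜⬜⬜⬛
❓❓⬛⬛⬜⬜⬜⬜⬛
❓❓⬛⬛⬜⬜⬜⬜⬛
❓❓⬛⬛🔴⬜⬜⬜⬛
❓❓⬛⬛⬜⬜⬜📦⬛
❓❓⬛⬛⬛⬛⬛⬛⬛
❓❓❓⬛⬛⬛⬛⬛⬛
❓❓❓❓❓❓❓❓❓

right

❓❓❓❓⬛⬜⬛⬛⬛
❓⬛⬛⬜⬜⬜⬜⬛⬛
❓⬛⬛⬜⬜⬜⬜⬛⬛
❓⬛⬛⬜⬜⬜⬜⬛⬛
❓⬛⬛⬜🔴⬜⬜⬛⬛
❓⬛⬛⬜⬜⬜📦⬛⬛
❓⬛⬛⬛⬛⬛⬛⬛⬛
❓❓⬛⬛⬛⬛⬛⬛❓
❓❓❓❓❓❓❓❓❓

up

❓❓❓❓❓❓❓❓❓
❓❓❓❓⬛⬜⬛⬛⬛
❓⬛⬛⬜⬜⬜⬜⬛⬛
❓⬛⬛⬜⬜⬜⬜⬛⬛
❓⬛⬛⬜🔴⬜⬜⬛⬛
❓⬛⬛⬜⬜⬜⬜⬛⬛
❓⬛⬛⬜⬜⬜📦⬛⬛
❓⬛⬛⬛⬛⬛⬛⬛⬛
❓❓⬛⬛⬛⬛⬛⬛❓


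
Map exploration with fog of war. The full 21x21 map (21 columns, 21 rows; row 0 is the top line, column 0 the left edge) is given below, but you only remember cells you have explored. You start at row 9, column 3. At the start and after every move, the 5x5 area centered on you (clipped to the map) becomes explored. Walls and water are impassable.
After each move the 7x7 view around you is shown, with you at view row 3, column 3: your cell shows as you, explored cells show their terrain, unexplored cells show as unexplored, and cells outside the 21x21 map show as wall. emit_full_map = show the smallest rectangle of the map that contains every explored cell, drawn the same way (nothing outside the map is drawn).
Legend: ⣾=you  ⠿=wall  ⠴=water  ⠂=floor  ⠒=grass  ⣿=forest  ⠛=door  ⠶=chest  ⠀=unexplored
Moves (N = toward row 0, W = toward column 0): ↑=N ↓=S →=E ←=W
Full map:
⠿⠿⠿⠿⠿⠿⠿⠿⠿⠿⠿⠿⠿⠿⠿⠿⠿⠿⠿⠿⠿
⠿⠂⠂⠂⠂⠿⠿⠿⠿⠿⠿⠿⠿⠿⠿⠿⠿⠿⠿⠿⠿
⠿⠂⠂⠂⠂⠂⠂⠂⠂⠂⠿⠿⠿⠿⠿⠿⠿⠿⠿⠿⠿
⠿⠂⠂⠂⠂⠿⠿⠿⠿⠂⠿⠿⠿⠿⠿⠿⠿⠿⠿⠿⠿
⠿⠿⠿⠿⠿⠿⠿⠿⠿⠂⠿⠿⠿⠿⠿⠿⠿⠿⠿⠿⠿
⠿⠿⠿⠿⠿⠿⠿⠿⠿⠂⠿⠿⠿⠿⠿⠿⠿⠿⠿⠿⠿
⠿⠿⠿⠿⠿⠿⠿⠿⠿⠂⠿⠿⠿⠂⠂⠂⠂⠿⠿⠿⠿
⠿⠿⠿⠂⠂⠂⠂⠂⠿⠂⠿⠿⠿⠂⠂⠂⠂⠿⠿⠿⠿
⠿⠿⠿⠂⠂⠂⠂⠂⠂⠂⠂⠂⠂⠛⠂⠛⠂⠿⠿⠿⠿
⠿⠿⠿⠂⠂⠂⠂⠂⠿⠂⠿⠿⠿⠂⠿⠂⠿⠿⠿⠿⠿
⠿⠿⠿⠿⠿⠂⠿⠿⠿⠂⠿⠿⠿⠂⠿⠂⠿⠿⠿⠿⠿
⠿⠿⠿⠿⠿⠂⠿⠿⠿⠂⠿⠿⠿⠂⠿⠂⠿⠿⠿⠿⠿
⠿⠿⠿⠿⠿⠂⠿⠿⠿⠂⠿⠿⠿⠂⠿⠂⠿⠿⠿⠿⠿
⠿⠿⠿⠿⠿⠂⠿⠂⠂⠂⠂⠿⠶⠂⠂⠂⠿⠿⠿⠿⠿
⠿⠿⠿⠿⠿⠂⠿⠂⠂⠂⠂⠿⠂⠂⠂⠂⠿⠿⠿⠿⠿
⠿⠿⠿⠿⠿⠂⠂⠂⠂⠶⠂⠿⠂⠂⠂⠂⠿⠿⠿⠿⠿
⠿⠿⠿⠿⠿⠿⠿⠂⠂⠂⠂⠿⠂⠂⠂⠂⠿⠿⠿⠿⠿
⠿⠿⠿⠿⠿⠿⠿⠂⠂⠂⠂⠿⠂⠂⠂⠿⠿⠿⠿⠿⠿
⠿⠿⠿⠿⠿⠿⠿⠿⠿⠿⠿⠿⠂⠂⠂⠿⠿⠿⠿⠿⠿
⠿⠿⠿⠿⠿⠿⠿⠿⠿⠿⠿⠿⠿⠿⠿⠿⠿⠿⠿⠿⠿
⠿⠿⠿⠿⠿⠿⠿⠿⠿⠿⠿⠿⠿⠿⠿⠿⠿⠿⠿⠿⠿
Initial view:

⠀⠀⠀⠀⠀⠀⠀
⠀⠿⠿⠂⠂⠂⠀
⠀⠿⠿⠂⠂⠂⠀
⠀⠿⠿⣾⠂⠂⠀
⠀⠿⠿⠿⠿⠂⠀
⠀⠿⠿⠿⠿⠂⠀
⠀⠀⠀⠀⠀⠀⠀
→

⠀⠀⠀⠀⠀⠀⠀
⠿⠿⠂⠂⠂⠂⠀
⠿⠿⠂⠂⠂⠂⠀
⠿⠿⠂⣾⠂⠂⠀
⠿⠿⠿⠿⠂⠿⠀
⠿⠿⠿⠿⠂⠿⠀
⠀⠀⠀⠀⠀⠀⠀

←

⠀⠀⠀⠀⠀⠀⠀
⠀⠿⠿⠂⠂⠂⠂
⠀⠿⠿⠂⠂⠂⠂
⠀⠿⠿⣾⠂⠂⠂
⠀⠿⠿⠿⠿⠂⠿
⠀⠿⠿⠿⠿⠂⠿
⠀⠀⠀⠀⠀⠀⠀

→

⠀⠀⠀⠀⠀⠀⠀
⠿⠿⠂⠂⠂⠂⠀
⠿⠿⠂⠂⠂⠂⠀
⠿⠿⠂⣾⠂⠂⠀
⠿⠿⠿⠿⠂⠿⠀
⠿⠿⠿⠿⠂⠿⠀
⠀⠀⠀⠀⠀⠀⠀

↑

⠀⠀⠀⠀⠀⠀⠀
⠀⠿⠿⠿⠿⠿⠀
⠿⠿⠂⠂⠂⠂⠀
⠿⠿⠂⣾⠂⠂⠀
⠿⠿⠂⠂⠂⠂⠀
⠿⠿⠿⠿⠂⠿⠀
⠿⠿⠿⠿⠂⠿⠀

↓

⠀⠿⠿⠿⠿⠿⠀
⠿⠿⠂⠂⠂⠂⠀
⠿⠿⠂⠂⠂⠂⠀
⠿⠿⠂⣾⠂⠂⠀
⠿⠿⠿⠿⠂⠿⠀
⠿⠿⠿⠿⠂⠿⠀
⠀⠀⠀⠀⠀⠀⠀

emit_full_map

⠀⠿⠿⠿⠿⠿
⠿⠿⠂⠂⠂⠂
⠿⠿⠂⠂⠂⠂
⠿⠿⠂⣾⠂⠂
⠿⠿⠿⠿⠂⠿
⠿⠿⠿⠿⠂⠿

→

⠿⠿⠿⠿⠿⠀⠀
⠿⠂⠂⠂⠂⠂⠀
⠿⠂⠂⠂⠂⠂⠀
⠿⠂⠂⣾⠂⠂⠀
⠿⠿⠿⠂⠿⠿⠀
⠿⠿⠿⠂⠿⠿⠀
⠀⠀⠀⠀⠀⠀⠀

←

⠀⠿⠿⠿⠿⠿⠀
⠿⠿⠂⠂⠂⠂⠂
⠿⠿⠂⠂⠂⠂⠂
⠿⠿⠂⣾⠂⠂⠂
⠿⠿⠿⠿⠂⠿⠿
⠿⠿⠿⠿⠂⠿⠿
⠀⠀⠀⠀⠀⠀⠀

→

⠿⠿⠿⠿⠿⠀⠀
⠿⠂⠂⠂⠂⠂⠀
⠿⠂⠂⠂⠂⠂⠀
⠿⠂⠂⣾⠂⠂⠀
⠿⠿⠿⠂⠿⠿⠀
⠿⠿⠿⠂⠿⠿⠀
⠀⠀⠀⠀⠀⠀⠀

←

⠀⠿⠿⠿⠿⠿⠀
⠿⠿⠂⠂⠂⠂⠂
⠿⠿⠂⠂⠂⠂⠂
⠿⠿⠂⣾⠂⠂⠂
⠿⠿⠿⠿⠂⠿⠿
⠿⠿⠿⠿⠂⠿⠿
⠀⠀⠀⠀⠀⠀⠀


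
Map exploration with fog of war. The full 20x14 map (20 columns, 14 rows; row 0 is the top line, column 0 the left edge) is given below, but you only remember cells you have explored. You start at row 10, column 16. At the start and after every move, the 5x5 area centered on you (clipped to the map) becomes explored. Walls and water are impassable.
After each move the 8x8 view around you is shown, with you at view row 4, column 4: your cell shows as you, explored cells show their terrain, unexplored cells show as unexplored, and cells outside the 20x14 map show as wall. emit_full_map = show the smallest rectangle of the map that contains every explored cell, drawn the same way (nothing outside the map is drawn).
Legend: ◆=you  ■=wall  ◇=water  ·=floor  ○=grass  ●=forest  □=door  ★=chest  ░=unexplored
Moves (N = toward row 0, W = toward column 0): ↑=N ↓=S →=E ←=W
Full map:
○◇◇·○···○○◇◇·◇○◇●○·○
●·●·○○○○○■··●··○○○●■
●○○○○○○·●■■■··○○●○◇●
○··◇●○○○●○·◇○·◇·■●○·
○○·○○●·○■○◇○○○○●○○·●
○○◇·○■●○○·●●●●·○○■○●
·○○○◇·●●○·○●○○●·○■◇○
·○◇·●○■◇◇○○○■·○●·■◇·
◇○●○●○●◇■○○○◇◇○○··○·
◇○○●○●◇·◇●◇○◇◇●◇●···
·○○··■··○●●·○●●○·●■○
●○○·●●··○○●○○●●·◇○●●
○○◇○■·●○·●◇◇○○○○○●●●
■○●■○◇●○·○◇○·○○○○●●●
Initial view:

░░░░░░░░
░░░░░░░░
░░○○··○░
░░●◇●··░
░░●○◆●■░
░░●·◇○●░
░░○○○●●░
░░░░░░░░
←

░░░░░░░░
░░░░░░░░
░░◇○○··○
░░◇●◇●··
░░●●◆·●■
░░●●·◇○●
░░○○○○●●
░░░░░░░░

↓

░░░░░░░░
░░◇○○··○
░░◇●◇●··
░░●●○·●■
░░●●◆◇○●
░░○○○○●●
░░○○○○●░
■■■■■■■■

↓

░░◇○○··○
░░◇●◇●··
░░●●○·●■
░░●●·◇○●
░░○○◆○●●
░░○○○○●░
■■■■■■■■
■■■■■■■■

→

░◇○○··○░
░◇●◇●··░
░●●○·●■░
░●●·◇○●░
░○○○◆●●░
░○○○○●●░
■■■■■■■■
■■■■■■■■

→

◇○○··○░■
◇●◇●··░■
●●○·●■○■
●●·◇○●●■
○○○○◆●●■
○○○○●●●■
■■■■■■■■
■■■■■■■■

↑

░░░░░░░■
◇○○··○░■
◇●◇●···■
●●○·●■○■
●●·◇◆●●■
○○○○●●●■
○○○○●●●■
■■■■■■■■

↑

░░░░░░░■
░░░░░░░■
◇○○··○·■
◇●◇●···■
●●○·◆■○■
●●·◇○●●■
○○○○●●●■
○○○○●●●■

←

░░░░░░░░
░░░░░░░░
░◇○○··○·
░◇●◇●···
░●●○◆●■○
░●●·◇○●●
░○○○○●●●
░○○○○●●●

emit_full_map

◇○○··○·
◇●◇●···
●●○◆●■○
●●·◇○●●
○○○○●●●
○○○○●●●

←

░░░░░░░░
░░░░░░░░
░░◇○○··○
░░◇●◇●··
░░●●◆·●■
░░●●·◇○●
░░○○○○●●
░░○○○○●●

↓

░░░░░░░░
░░◇○○··○
░░◇●◇●··
░░●●○·●■
░░●●◆◇○●
░░○○○○●●
░░○○○○●●
■■■■■■■■

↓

░░◇○○··○
░░◇●◇●··
░░●●○·●■
░░●●·◇○●
░░○○◆○●●
░░○○○○●●
■■■■■■■■
■■■■■■■■

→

░◇○○··○·
░◇●◇●···
░●●○·●■○
░●●·◇○●●
░○○○◆●●●
░○○○○●●●
■■■■■■■■
■■■■■■■■

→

◇○○··○·■
◇●◇●···■
●●○·●■○■
●●·◇○●●■
○○○○◆●●■
○○○○●●●■
■■■■■■■■
■■■■■■■■

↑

░░░░░░░■
◇○○··○·■
◇●◇●···■
●●○·●■○■
●●·◇◆●●■
○○○○●●●■
○○○○●●●■
■■■■■■■■

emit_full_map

◇○○··○·
◇●◇●···
●●○·●■○
●●·◇◆●●
○○○○●●●
○○○○●●●

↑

░░░░░░░■
░░░░░░░■
◇○○··○·■
◇●◇●···■
●●○·◆■○■
●●·◇○●●■
○○○○●●●■
○○○○●●●■

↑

░░░░░░░■
░░░░░░░■
░░●·■◇·■
◇○○··○·■
◇●◇●◆··■
●●○·●■○■
●●·◇○●●■
○○○○●●●■

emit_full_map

░░●·■◇·
◇○○··○·
◇●◇●◆··
●●○·●■○
●●·◇○●●
○○○○●●●
○○○○●●●


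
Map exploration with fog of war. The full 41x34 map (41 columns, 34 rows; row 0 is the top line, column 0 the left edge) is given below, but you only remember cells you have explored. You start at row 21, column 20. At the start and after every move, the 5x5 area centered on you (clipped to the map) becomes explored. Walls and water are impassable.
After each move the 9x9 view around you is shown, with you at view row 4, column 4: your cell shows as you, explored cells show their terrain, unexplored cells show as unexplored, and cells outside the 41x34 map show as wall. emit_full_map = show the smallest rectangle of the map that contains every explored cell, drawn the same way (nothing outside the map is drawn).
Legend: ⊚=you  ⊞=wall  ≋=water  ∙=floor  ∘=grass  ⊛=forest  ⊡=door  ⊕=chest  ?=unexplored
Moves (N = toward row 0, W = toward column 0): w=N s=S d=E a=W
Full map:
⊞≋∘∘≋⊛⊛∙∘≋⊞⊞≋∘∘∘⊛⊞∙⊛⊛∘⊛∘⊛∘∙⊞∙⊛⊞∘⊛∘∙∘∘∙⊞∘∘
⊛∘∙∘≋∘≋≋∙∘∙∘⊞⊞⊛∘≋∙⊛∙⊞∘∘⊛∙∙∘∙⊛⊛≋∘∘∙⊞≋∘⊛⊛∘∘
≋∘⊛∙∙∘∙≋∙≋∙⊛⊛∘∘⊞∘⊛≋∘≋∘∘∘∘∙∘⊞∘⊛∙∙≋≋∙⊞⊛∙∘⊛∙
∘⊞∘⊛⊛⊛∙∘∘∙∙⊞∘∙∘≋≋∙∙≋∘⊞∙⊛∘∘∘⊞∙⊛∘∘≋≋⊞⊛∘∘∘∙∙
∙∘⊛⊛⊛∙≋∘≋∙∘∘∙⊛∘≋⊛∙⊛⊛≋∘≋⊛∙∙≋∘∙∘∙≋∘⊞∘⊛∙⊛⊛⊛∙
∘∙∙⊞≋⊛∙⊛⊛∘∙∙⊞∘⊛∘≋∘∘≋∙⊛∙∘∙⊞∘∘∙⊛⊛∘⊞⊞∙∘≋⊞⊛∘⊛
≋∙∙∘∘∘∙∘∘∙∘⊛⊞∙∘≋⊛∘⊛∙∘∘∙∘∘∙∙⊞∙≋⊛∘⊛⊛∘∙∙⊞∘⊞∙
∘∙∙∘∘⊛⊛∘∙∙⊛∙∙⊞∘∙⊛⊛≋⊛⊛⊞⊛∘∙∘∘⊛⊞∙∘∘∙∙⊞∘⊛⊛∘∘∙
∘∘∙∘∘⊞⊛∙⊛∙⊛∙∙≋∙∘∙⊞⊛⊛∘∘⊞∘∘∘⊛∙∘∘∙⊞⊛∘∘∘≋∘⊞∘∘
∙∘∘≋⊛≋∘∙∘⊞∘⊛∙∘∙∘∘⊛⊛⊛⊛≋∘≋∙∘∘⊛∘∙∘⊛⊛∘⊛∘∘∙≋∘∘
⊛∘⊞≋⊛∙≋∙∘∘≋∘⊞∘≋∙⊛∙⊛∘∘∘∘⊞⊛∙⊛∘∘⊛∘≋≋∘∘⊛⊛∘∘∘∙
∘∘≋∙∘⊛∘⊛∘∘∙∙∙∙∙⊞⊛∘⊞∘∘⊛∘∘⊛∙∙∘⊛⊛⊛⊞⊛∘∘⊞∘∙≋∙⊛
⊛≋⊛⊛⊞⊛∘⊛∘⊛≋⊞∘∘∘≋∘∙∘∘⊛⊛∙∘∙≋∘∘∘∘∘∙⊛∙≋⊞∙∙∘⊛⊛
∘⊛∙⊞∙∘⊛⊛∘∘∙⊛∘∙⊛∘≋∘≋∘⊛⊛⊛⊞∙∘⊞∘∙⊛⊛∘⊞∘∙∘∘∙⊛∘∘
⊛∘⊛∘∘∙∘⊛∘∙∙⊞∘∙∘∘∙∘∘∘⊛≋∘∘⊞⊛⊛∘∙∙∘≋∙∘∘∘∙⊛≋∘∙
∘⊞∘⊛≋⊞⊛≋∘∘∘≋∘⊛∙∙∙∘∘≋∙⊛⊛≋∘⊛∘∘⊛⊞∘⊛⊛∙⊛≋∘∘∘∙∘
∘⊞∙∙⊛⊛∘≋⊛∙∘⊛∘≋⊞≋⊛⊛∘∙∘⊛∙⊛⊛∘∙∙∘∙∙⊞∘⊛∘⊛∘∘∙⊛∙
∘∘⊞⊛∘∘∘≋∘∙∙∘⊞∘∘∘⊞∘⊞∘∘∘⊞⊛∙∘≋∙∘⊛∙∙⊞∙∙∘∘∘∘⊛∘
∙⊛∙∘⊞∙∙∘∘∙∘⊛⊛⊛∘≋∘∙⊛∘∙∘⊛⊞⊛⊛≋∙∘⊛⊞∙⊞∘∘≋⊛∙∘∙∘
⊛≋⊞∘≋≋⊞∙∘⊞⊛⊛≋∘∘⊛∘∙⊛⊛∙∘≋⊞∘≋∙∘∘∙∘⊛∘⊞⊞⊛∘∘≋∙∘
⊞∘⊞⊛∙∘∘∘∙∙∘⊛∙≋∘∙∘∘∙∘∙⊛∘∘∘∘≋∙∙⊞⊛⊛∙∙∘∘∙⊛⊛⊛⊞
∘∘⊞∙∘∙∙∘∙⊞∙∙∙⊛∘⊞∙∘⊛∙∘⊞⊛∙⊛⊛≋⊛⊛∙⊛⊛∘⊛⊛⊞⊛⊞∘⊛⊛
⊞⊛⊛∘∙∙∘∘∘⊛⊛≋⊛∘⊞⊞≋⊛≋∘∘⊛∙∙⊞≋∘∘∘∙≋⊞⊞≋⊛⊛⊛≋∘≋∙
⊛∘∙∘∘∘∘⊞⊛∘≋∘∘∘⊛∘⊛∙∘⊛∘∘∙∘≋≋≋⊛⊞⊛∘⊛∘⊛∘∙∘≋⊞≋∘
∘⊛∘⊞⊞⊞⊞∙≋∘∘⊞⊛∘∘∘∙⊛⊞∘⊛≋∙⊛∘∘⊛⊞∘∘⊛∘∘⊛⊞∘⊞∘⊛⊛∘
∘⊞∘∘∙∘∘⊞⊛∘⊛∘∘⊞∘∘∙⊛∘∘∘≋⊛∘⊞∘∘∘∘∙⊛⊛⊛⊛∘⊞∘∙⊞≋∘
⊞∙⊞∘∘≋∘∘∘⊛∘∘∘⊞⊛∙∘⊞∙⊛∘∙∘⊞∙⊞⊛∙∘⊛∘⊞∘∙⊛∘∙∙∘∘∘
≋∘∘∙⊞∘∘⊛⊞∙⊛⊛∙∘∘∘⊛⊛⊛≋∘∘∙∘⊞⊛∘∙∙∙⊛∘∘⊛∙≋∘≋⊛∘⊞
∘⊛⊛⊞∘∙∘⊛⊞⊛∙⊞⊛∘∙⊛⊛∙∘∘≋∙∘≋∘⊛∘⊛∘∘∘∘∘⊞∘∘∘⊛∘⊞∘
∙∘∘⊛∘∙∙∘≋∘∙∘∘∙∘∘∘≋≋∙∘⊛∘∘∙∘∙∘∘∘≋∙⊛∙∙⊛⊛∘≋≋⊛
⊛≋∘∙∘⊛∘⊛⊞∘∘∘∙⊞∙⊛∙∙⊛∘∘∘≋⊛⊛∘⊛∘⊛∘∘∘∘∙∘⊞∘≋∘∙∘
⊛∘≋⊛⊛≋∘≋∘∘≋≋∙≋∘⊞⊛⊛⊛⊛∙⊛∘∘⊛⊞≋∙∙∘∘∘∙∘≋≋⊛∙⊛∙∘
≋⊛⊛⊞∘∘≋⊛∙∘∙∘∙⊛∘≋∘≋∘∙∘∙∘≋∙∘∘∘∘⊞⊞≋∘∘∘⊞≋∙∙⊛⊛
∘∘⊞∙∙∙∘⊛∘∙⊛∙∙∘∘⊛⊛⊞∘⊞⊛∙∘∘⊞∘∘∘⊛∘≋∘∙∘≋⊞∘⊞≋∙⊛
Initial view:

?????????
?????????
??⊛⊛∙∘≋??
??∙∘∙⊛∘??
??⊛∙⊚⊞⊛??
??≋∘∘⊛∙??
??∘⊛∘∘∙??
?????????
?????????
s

?????????
??⊛⊛∙∘≋??
??∙∘∙⊛∘??
??⊛∙∘⊞⊛??
??≋∘⊚⊛∙??
??∘⊛∘∘∙??
??⊞∘⊛≋∙??
?????????
?????????

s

??⊛⊛∙∘≋??
??∙∘∙⊛∘??
??⊛∙∘⊞⊛??
??≋∘∘⊛∙??
??∘⊛⊚∘∙??
??⊞∘⊛≋∙??
??∘∘∘≋⊛??
?????????
?????????

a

???⊛⊛∙∘≋?
???∙∘∙⊛∘?
??∘⊛∙∘⊞⊛?
??⊛≋∘∘⊛∙?
??∙∘⊚∘∘∙?
??⊛⊞∘⊛≋∙?
??⊛∘∘∘≋⊛?
?????????
?????????

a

????⊛⊛∙∘≋
????∙∘∙⊛∘
??∙∘⊛∙∘⊞⊛
??≋⊛≋∘∘⊛∙
??⊛∙⊚⊛∘∘∙
??∙⊛⊞∘⊛≋∙
??∙⊛∘∘∘≋⊛
?????????
?????????

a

?????⊛⊛∙∘
?????∙∘∙⊛
??⊞∙∘⊛∙∘⊞
??⊞≋⊛≋∘∘⊛
??∘⊛⊚∘⊛∘∘
??∘∙⊛⊞∘⊛≋
??∘∙⊛∘∘∘≋
?????????
?????????

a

??????⊛⊛∙
??????∙∘∙
??∘⊞∙∘⊛∙∘
??⊞⊞≋⊛≋∘∘
??⊛∘⊚∙∘⊛∘
??∘∘∙⊛⊞∘⊛
??∘∘∙⊛∘∘∘
?????????
?????????

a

???????⊛⊛
???????∙∘
??⊛∘⊞∙∘⊛∙
??∘⊞⊞≋⊛≋∘
??∘⊛⊚⊛∙∘⊛
??∘∘∘∙⊛⊞∘
??⊞∘∘∙⊛∘∘
?????????
?????????

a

????????⊛
????????∙
??∙⊛∘⊞∙∘⊛
??⊛∘⊞⊞≋⊛≋
??∘∘⊚∘⊛∙∘
??⊛∘∘∘∙⊛⊞
??∘⊞∘∘∙⊛∘
?????????
?????????

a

?????????
?????????
??∙∙⊛∘⊞∙∘
??≋⊛∘⊞⊞≋⊛
??∘∘⊚⊛∘⊛∙
??⊞⊛∘∘∘∙⊛
??∘∘⊞∘∘∙⊛
?????????
?????????

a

?????????
?????????
??∙∙∙⊛∘⊞∙
??⊛≋⊛∘⊞⊞≋
??≋∘⊚∘⊛∘⊛
??∘⊞⊛∘∘∘∙
??⊛∘∘⊞∘∘∙
?????????
?????????

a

?????????
?????????
??⊞∙∙∙⊛∘⊞
??⊛⊛≋⊛∘⊞⊞
??∘≋⊚∘∘⊛∘
??∘∘⊞⊛∘∘∘
??∘⊛∘∘⊞∘∘
?????????
?????????

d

?????????
?????????
?⊞∙∙∙⊛∘⊞∙
?⊛⊛≋⊛∘⊞⊞≋
?∘≋∘⊚∘⊛∘⊛
?∘∘⊞⊛∘∘∘∙
?∘⊛∘∘⊞∘∘∙
?????????
?????????

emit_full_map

?????????⊛⊛∙∘≋
?????????∙∘∙⊛∘
⊞∙∙∙⊛∘⊞∙∘⊛∙∘⊞⊛
⊛⊛≋⊛∘⊞⊞≋⊛≋∘∘⊛∙
∘≋∘⊚∘⊛∘⊛∙∘⊛∘∘∙
∘∘⊞⊛∘∘∘∙⊛⊞∘⊛≋∙
∘⊛∘∘⊞∘∘∙⊛∘∘∘≋⊛

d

?????????
?????????
⊞∙∙∙⊛∘⊞∙∘
⊛⊛≋⊛∘⊞⊞≋⊛
∘≋∘∘⊚⊛∘⊛∙
∘∘⊞⊛∘∘∘∙⊛
∘⊛∘∘⊞∘∘∙⊛
?????????
?????????

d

????????⊛
????????∙
∙∙∙⊛∘⊞∙∘⊛
⊛≋⊛∘⊞⊞≋⊛≋
≋∘∘∘⊚∘⊛∙∘
∘⊞⊛∘∘∘∙⊛⊞
⊛∘∘⊞∘∘∙⊛∘
?????????
?????????

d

???????⊛⊛
???????∙∘
∙∙⊛∘⊞∙∘⊛∙
≋⊛∘⊞⊞≋⊛≋∘
∘∘∘⊛⊚⊛∙∘⊛
⊞⊛∘∘∘∙⊛⊞∘
∘∘⊞∘∘∙⊛∘∘
?????????
?????????

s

???????∙∘
∙∙⊛∘⊞∙∘⊛∙
≋⊛∘⊞⊞≋⊛≋∘
∘∘∘⊛∘⊛∙∘⊛
⊞⊛∘∘⊚∙⊛⊞∘
∘∘⊞∘∘∙⊛∘∘
??⊞⊛∙∘⊞??
?????????
?????????

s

∙∙⊛∘⊞∙∘⊛∙
≋⊛∘⊞⊞≋⊛≋∘
∘∘∘⊛∘⊛∙∘⊛
⊞⊛∘∘∘∙⊛⊞∘
∘∘⊞∘⊚∙⊛∘∘
??⊞⊛∙∘⊞??
??∘∘∘⊛⊛??
?????????
?????????

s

≋⊛∘⊞⊞≋⊛≋∘
∘∘∘⊛∘⊛∙∘⊛
⊞⊛∘∘∘∙⊛⊞∘
∘∘⊞∘∘∙⊛∘∘
??⊞⊛⊚∘⊞??
??∘∘∘⊛⊛??
??∘∙⊛⊛∙??
?????????
?????????

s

∘∘∘⊛∘⊛∙∘⊛
⊞⊛∘∘∘∙⊛⊞∘
∘∘⊞∘∘∙⊛∘∘
??⊞⊛∙∘⊞??
??∘∘⊚⊛⊛??
??∘∙⊛⊛∙??
??∙∘∘∘≋??
?????????
?????????

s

⊞⊛∘∘∘∙⊛⊞∘
∘∘⊞∘∘∙⊛∘∘
??⊞⊛∙∘⊞??
??∘∘∘⊛⊛??
??∘∙⊚⊛∙??
??∙∘∘∘≋??
??⊞∙⊛∙∙??
?????????
?????????

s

∘∘⊞∘∘∙⊛∘∘
??⊞⊛∙∘⊞??
??∘∘∘⊛⊛??
??∘∙⊛⊛∙??
??∙∘⊚∘≋??
??⊞∙⊛∙∙??
??≋∘⊞⊛⊛??
?????????
?????????

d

∘⊞∘∘∙⊛∘∘∘
?⊞⊛∙∘⊞???
?∘∘∘⊛⊛⊛??
?∘∙⊛⊛∙∘??
?∙∘∘⊚≋≋??
?⊞∙⊛∙∙⊛??
?≋∘⊞⊛⊛⊛??
?????????
?????????

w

⊛∘∘∘∙⊛⊞∘⊛
∘⊞∘∘∙⊛∘∘∘
?⊞⊛∙∘⊞∙??
?∘∘∘⊛⊛⊛??
?∘∙⊛⊚∙∘??
?∙∘∘∘≋≋??
?⊞∙⊛∙∙⊛??
?≋∘⊞⊛⊛⊛??
?????????

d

∘∘∘∙⊛⊞∘⊛≋
⊞∘∘∙⊛∘∘∘≋
⊞⊛∙∘⊞∙⊛??
∘∘∘⊛⊛⊛≋??
∘∙⊛⊛⊚∘∘??
∙∘∘∘≋≋∙??
⊞∙⊛∙∙⊛∘??
≋∘⊞⊛⊛⊛???
?????????

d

∘∘∙⊛⊞∘⊛≋∙
∘∘∙⊛∘∘∘≋⊛
⊛∙∘⊞∙⊛∘??
∘∘⊛⊛⊛≋∘??
∙⊛⊛∙⊚∘≋??
∘∘∘≋≋∙∘??
∙⊛∙∙⊛∘∘??
∘⊞⊛⊛⊛????
?????????

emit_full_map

?????????⊛⊛∙∘≋
?????????∙∘∙⊛∘
⊞∙∙∙⊛∘⊞∙∘⊛∙∘⊞⊛
⊛⊛≋⊛∘⊞⊞≋⊛≋∘∘⊛∙
∘≋∘∘∘⊛∘⊛∙∘⊛∘∘∙
∘∘⊞⊛∘∘∘∙⊛⊞∘⊛≋∙
∘⊛∘∘⊞∘∘∙⊛∘∘∘≋⊛
????⊞⊛∙∘⊞∙⊛∘??
????∘∘∘⊛⊛⊛≋∘??
????∘∙⊛⊛∙⊚∘≋??
????∙∘∘∘≋≋∙∘??
????⊞∙⊛∙∙⊛∘∘??
????≋∘⊞⊛⊛⊛????

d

∘∙⊛⊞∘⊛≋∙?
∘∙⊛∘∘∘≋⊛?
∙∘⊞∙⊛∘∙??
∘⊛⊛⊛≋∘∘??
⊛⊛∙∘⊚≋∙??
∘∘≋≋∙∘⊛??
⊛∙∙⊛∘∘∘??
⊞⊛⊛⊛?????
?????????

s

∘∙⊛∘∘∘≋⊛?
∙∘⊞∙⊛∘∙??
∘⊛⊛⊛≋∘∘??
⊛⊛∙∘∘≋∙??
∘∘≋≋⊚∘⊛??
⊛∙∙⊛∘∘∘??
⊞⊛⊛⊛⊛∙⊛??
?????????
?????????

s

∙∘⊞∙⊛∘∙??
∘⊛⊛⊛≋∘∘??
⊛⊛∙∘∘≋∙??
∘∘≋≋∙∘⊛??
⊛∙∙⊛⊚∘∘??
⊞⊛⊛⊛⊛∙⊛??
??≋∘∙∘∙??
?????????
⊞⊞⊞⊞⊞⊞⊞⊞⊞

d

∘⊞∙⊛∘∙???
⊛⊛⊛≋∘∘???
⊛∙∘∘≋∙∘??
∘≋≋∙∘⊛∘??
∙∙⊛∘⊚∘≋??
⊛⊛⊛⊛∙⊛∘??
?≋∘∙∘∙∘??
?????????
⊞⊞⊞⊞⊞⊞⊞⊞⊞

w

∙⊛∘∘∘≋⊛??
∘⊞∙⊛∘∙???
⊛⊛⊛≋∘∘∙??
⊛∙∘∘≋∙∘??
∘≋≋∙⊚⊛∘??
∙∙⊛∘∘∘≋??
⊛⊛⊛⊛∙⊛∘??
?≋∘∙∘∙∘??
?????????

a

∘∙⊛∘∘∘≋⊛?
∙∘⊞∙⊛∘∙??
∘⊛⊛⊛≋∘∘∙?
⊛⊛∙∘∘≋∙∘?
∘∘≋≋⊚∘⊛∘?
⊛∙∙⊛∘∘∘≋?
⊞⊛⊛⊛⊛∙⊛∘?
??≋∘∙∘∙∘?
?????????

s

∙∘⊞∙⊛∘∙??
∘⊛⊛⊛≋∘∘∙?
⊛⊛∙∘∘≋∙∘?
∘∘≋≋∙∘⊛∘?
⊛∙∙⊛⊚∘∘≋?
⊞⊛⊛⊛⊛∙⊛∘?
??≋∘∙∘∙∘?
?????????
⊞⊞⊞⊞⊞⊞⊞⊞⊞

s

∘⊛⊛⊛≋∘∘∙?
⊛⊛∙∘∘≋∙∘?
∘∘≋≋∙∘⊛∘?
⊛∙∙⊛∘∘∘≋?
⊞⊛⊛⊛⊚∙⊛∘?
??≋∘∙∘∙∘?
??⊞∘⊞⊛∙??
⊞⊞⊞⊞⊞⊞⊞⊞⊞
⊞⊞⊞⊞⊞⊞⊞⊞⊞

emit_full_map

?????????⊛⊛∙∘≋
?????????∙∘∙⊛∘
⊞∙∙∙⊛∘⊞∙∘⊛∙∘⊞⊛
⊛⊛≋⊛∘⊞⊞≋⊛≋∘∘⊛∙
∘≋∘∘∘⊛∘⊛∙∘⊛∘∘∙
∘∘⊞⊛∘∘∘∙⊛⊞∘⊛≋∙
∘⊛∘∘⊞∘∘∙⊛∘∘∘≋⊛
????⊞⊛∙∘⊞∙⊛∘∙?
????∘∘∘⊛⊛⊛≋∘∘∙
????∘∙⊛⊛∙∘∘≋∙∘
????∙∘∘∘≋≋∙∘⊛∘
????⊞∙⊛∙∙⊛∘∘∘≋
????≋∘⊞⊛⊛⊛⊚∙⊛∘
????????≋∘∙∘∙∘
????????⊞∘⊞⊛∙?

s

⊛⊛∙∘∘≋∙∘?
∘∘≋≋∙∘⊛∘?
⊛∙∙⊛∘∘∘≋?
⊞⊛⊛⊛⊛∙⊛∘?
??≋∘⊚∘∙∘?
??⊞∘⊞⊛∙??
⊞⊞⊞⊞⊞⊞⊞⊞⊞
⊞⊞⊞⊞⊞⊞⊞⊞⊞
⊞⊞⊞⊞⊞⊞⊞⊞⊞

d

⊛∙∘∘≋∙∘??
∘≋≋∙∘⊛∘??
∙∙⊛∘∘∘≋??
⊛⊛⊛⊛∙⊛∘??
?≋∘∙⊚∙∘??
?⊞∘⊞⊛∙∘??
⊞⊞⊞⊞⊞⊞⊞⊞⊞
⊞⊞⊞⊞⊞⊞⊞⊞⊞
⊞⊞⊞⊞⊞⊞⊞⊞⊞

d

∙∘∘≋∙∘???
≋≋∙∘⊛∘???
∙⊛∘∘∘≋⊛??
⊛⊛⊛∙⊛∘∘??
≋∘∙∘⊚∘≋??
⊞∘⊞⊛∙∘∘??
⊞⊞⊞⊞⊞⊞⊞⊞⊞
⊞⊞⊞⊞⊞⊞⊞⊞⊞
⊞⊞⊞⊞⊞⊞⊞⊞⊞

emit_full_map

?????????⊛⊛∙∘≋?
?????????∙∘∙⊛∘?
⊞∙∙∙⊛∘⊞∙∘⊛∙∘⊞⊛?
⊛⊛≋⊛∘⊞⊞≋⊛≋∘∘⊛∙?
∘≋∘∘∘⊛∘⊛∙∘⊛∘∘∙?
∘∘⊞⊛∘∘∘∙⊛⊞∘⊛≋∙?
∘⊛∘∘⊞∘∘∙⊛∘∘∘≋⊛?
????⊞⊛∙∘⊞∙⊛∘∙??
????∘∘∘⊛⊛⊛≋∘∘∙?
????∘∙⊛⊛∙∘∘≋∙∘?
????∙∘∘∘≋≋∙∘⊛∘?
????⊞∙⊛∙∙⊛∘∘∘≋⊛
????≋∘⊞⊛⊛⊛⊛∙⊛∘∘
????????≋∘∙∘⊚∘≋
????????⊞∘⊞⊛∙∘∘
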